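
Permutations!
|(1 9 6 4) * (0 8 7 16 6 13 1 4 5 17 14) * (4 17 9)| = |(0 8 7 16 6 5 9 13 1 4 17 14)| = 12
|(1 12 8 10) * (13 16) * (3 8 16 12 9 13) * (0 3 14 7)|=|(0 3 8 10 1 9 13 12 16 14 7)|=11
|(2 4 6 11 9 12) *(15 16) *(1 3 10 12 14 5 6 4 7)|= 30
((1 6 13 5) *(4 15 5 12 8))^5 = ((1 6 13 12 8 4 15 5))^5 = (1 4 13 5 8 6 15 12)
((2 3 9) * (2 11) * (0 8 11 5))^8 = ((0 8 11 2 3 9 5))^8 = (0 8 11 2 3 9 5)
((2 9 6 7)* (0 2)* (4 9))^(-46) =((0 2 4 9 6 7))^(-46) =(0 4 6)(2 9 7)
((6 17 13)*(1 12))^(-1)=((1 12)(6 17 13))^(-1)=(1 12)(6 13 17)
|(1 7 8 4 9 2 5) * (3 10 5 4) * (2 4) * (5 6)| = |(1 7 8 3 10 6 5)(4 9)| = 14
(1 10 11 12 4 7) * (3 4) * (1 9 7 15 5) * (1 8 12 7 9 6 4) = (1 10 11 7 6 4 15 5 8 12 3) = [0, 10, 2, 1, 15, 8, 4, 6, 12, 9, 11, 7, 3, 13, 14, 5]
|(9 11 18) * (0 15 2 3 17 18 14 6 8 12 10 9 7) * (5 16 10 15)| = |(0 5 16 10 9 11 14 6 8 12 15 2 3 17 18 7)| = 16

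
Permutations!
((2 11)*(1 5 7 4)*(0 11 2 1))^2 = ((0 11 1 5 7 4))^2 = (0 1 7)(4 11 5)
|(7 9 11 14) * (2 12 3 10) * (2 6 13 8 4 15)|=36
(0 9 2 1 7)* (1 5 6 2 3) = [9, 7, 5, 1, 4, 6, 2, 0, 8, 3] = (0 9 3 1 7)(2 5 6)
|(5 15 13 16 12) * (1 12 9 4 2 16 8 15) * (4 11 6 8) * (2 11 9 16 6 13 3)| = |(16)(1 12 5)(2 6 8 15 3)(4 11 13)| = 15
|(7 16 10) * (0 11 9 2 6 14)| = |(0 11 9 2 6 14)(7 16 10)| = 6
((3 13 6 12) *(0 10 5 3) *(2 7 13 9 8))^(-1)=(0 12 6 13 7 2 8 9 3 5 10)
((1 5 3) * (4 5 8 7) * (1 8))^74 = (3 5 4 7 8)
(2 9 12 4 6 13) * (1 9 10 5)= (1 9 12 4 6 13 2 10 5)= [0, 9, 10, 3, 6, 1, 13, 7, 8, 12, 5, 11, 4, 2]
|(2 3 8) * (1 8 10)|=|(1 8 2 3 10)|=5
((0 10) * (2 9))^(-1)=((0 10)(2 9))^(-1)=(0 10)(2 9)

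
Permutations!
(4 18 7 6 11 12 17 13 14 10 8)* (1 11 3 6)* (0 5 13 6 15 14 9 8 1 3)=(0 5 13 9 8 4 18 7 3 15 14 10 1 11 12 17 6)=[5, 11, 2, 15, 18, 13, 0, 3, 4, 8, 1, 12, 17, 9, 10, 14, 16, 6, 7]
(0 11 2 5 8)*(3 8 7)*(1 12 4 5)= [11, 12, 1, 8, 5, 7, 6, 3, 0, 9, 10, 2, 4]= (0 11 2 1 12 4 5 7 3 8)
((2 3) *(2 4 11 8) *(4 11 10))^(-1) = (2 8 11 3)(4 10)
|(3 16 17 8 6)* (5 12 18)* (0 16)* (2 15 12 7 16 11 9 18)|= 33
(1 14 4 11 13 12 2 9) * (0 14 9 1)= (0 14 4 11 13 12 2 1 9)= [14, 9, 1, 3, 11, 5, 6, 7, 8, 0, 10, 13, 2, 12, 4]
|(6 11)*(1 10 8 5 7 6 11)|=|(11)(1 10 8 5 7 6)|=6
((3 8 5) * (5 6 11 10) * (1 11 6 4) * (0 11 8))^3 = (0 5 11 3 10)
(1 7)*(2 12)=(1 7)(2 12)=[0, 7, 12, 3, 4, 5, 6, 1, 8, 9, 10, 11, 2]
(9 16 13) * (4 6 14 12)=(4 6 14 12)(9 16 13)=[0, 1, 2, 3, 6, 5, 14, 7, 8, 16, 10, 11, 4, 9, 12, 15, 13]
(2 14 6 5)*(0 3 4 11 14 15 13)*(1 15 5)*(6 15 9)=(0 3 4 11 14 15 13)(1 9 6)(2 5)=[3, 9, 5, 4, 11, 2, 1, 7, 8, 6, 10, 14, 12, 0, 15, 13]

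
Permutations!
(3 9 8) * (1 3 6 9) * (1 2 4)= (1 3 2 4)(6 9 8)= [0, 3, 4, 2, 1, 5, 9, 7, 6, 8]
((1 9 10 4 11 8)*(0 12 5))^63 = (12)(1 4)(8 10)(9 11)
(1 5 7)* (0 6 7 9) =(0 6 7 1 5 9) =[6, 5, 2, 3, 4, 9, 7, 1, 8, 0]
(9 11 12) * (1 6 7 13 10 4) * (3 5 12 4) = (1 6 7 13 10 3 5 12 9 11 4) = [0, 6, 2, 5, 1, 12, 7, 13, 8, 11, 3, 4, 9, 10]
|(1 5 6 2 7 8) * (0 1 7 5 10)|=|(0 1 10)(2 5 6)(7 8)|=6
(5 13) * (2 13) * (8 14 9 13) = (2 8 14 9 13 5) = [0, 1, 8, 3, 4, 2, 6, 7, 14, 13, 10, 11, 12, 5, 9]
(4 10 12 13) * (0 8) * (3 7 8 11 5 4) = (0 11 5 4 10 12 13 3 7 8) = [11, 1, 2, 7, 10, 4, 6, 8, 0, 9, 12, 5, 13, 3]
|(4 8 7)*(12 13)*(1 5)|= 6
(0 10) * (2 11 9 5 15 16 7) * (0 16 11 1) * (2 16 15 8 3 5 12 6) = (0 10 15 11 9 12 6 2 1)(3 5 8)(7 16) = [10, 0, 1, 5, 4, 8, 2, 16, 3, 12, 15, 9, 6, 13, 14, 11, 7]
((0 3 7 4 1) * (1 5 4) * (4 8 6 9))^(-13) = (0 1 7 3)(4 8 9 5 6) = ((0 3 7 1)(4 5 8 6 9))^(-13)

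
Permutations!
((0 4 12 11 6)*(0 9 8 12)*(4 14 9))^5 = (0 11 9 4 12 14 6 8)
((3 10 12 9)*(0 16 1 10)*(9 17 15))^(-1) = ((0 16 1 10 12 17 15 9 3))^(-1) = (0 3 9 15 17 12 10 1 16)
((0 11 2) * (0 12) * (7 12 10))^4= ((0 11 2 10 7 12))^4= (0 7 2)(10 11 12)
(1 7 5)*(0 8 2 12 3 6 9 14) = [8, 7, 12, 6, 4, 1, 9, 5, 2, 14, 10, 11, 3, 13, 0] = (0 8 2 12 3 6 9 14)(1 7 5)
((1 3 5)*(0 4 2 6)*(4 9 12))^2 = ((0 9 12 4 2 6)(1 3 5))^2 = (0 12 2)(1 5 3)(4 6 9)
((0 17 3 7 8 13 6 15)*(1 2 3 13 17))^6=((0 1 2 3 7 8 17 13 6 15))^6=(0 17 2 6 7)(1 13 3 15 8)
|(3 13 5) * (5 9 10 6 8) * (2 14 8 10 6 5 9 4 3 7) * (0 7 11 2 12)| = |(0 7 12)(2 14 8 9 6 10 5 11)(3 13 4)| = 24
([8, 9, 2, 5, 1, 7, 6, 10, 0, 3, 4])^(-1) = (0 8)(1 4 10 7 5 3 9)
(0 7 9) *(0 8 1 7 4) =(0 4)(1 7 9 8) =[4, 7, 2, 3, 0, 5, 6, 9, 1, 8]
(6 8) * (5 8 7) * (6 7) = [0, 1, 2, 3, 4, 8, 6, 5, 7] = (5 8 7)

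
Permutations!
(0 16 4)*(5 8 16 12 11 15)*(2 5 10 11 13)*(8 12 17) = (0 17 8 16 4)(2 5 12 13)(10 11 15) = [17, 1, 5, 3, 0, 12, 6, 7, 16, 9, 11, 15, 13, 2, 14, 10, 4, 8]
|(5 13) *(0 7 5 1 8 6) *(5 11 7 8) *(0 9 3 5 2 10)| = |(0 8 6 9 3 5 13 1 2 10)(7 11)| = 10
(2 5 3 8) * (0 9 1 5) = (0 9 1 5 3 8 2) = [9, 5, 0, 8, 4, 3, 6, 7, 2, 1]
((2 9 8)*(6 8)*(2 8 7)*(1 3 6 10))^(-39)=((1 3 6 7 2 9 10))^(-39)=(1 7 10 6 9 3 2)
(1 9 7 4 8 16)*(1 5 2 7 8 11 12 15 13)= (1 9 8 16 5 2 7 4 11 12 15 13)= [0, 9, 7, 3, 11, 2, 6, 4, 16, 8, 10, 12, 15, 1, 14, 13, 5]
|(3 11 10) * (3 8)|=4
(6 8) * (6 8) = (8) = [0, 1, 2, 3, 4, 5, 6, 7, 8]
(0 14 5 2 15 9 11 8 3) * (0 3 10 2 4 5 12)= (0 14 12)(2 15 9 11 8 10)(4 5)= [14, 1, 15, 3, 5, 4, 6, 7, 10, 11, 2, 8, 0, 13, 12, 9]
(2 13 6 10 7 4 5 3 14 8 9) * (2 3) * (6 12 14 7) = (2 13 12 14 8 9 3 7 4 5)(6 10) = [0, 1, 13, 7, 5, 2, 10, 4, 9, 3, 6, 11, 14, 12, 8]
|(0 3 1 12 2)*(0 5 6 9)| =8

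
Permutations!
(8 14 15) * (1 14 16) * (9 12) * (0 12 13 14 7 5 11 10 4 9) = (0 12)(1 7 5 11 10 4 9 13 14 15 8 16) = [12, 7, 2, 3, 9, 11, 6, 5, 16, 13, 4, 10, 0, 14, 15, 8, 1]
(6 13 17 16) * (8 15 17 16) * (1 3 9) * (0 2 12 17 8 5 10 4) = (0 2 12 17 5 10 4)(1 3 9)(6 13 16)(8 15) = [2, 3, 12, 9, 0, 10, 13, 7, 15, 1, 4, 11, 17, 16, 14, 8, 6, 5]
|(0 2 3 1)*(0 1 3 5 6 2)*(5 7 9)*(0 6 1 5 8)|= |(0 6 2 7 9 8)(1 5)|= 6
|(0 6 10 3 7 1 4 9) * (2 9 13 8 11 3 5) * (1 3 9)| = 22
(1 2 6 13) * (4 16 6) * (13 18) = (1 2 4 16 6 18 13) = [0, 2, 4, 3, 16, 5, 18, 7, 8, 9, 10, 11, 12, 1, 14, 15, 6, 17, 13]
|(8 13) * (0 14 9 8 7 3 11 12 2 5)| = 11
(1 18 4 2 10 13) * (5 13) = (1 18 4 2 10 5 13) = [0, 18, 10, 3, 2, 13, 6, 7, 8, 9, 5, 11, 12, 1, 14, 15, 16, 17, 4]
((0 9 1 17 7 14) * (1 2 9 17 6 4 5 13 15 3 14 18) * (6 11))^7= (0 4 17 5 7 13 18 15 1 3 11 14 6)(2 9)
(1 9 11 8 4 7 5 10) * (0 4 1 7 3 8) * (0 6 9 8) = (0 4 3)(1 8)(5 10 7)(6 9 11) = [4, 8, 2, 0, 3, 10, 9, 5, 1, 11, 7, 6]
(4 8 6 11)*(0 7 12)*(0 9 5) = (0 7 12 9 5)(4 8 6 11) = [7, 1, 2, 3, 8, 0, 11, 12, 6, 5, 10, 4, 9]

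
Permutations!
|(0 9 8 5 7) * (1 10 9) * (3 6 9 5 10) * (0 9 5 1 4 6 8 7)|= 4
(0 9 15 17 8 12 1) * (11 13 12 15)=(0 9 11 13 12 1)(8 15 17)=[9, 0, 2, 3, 4, 5, 6, 7, 15, 11, 10, 13, 1, 12, 14, 17, 16, 8]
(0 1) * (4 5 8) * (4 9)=(0 1)(4 5 8 9)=[1, 0, 2, 3, 5, 8, 6, 7, 9, 4]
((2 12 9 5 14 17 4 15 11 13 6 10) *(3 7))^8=((2 12 9 5 14 17 4 15 11 13 6 10)(3 7))^8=(2 11 14)(4 9 6)(5 10 15)(12 13 17)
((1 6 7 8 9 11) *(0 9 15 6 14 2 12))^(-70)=((0 9 11 1 14 2 12)(6 7 8 15))^(-70)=(6 8)(7 15)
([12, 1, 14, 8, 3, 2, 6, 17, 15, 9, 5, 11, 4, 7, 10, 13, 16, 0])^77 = (0 15 12 13 4 7 3 17 8)(2 14 10 5)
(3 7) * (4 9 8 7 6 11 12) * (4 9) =(3 6 11 12 9 8 7) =[0, 1, 2, 6, 4, 5, 11, 3, 7, 8, 10, 12, 9]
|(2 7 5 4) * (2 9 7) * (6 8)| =4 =|(4 9 7 5)(6 8)|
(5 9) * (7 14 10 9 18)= (5 18 7 14 10 9)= [0, 1, 2, 3, 4, 18, 6, 14, 8, 5, 9, 11, 12, 13, 10, 15, 16, 17, 7]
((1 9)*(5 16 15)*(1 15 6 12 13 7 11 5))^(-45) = ((1 9 15)(5 16 6 12 13 7 11))^(-45) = (5 13 16 7 6 11 12)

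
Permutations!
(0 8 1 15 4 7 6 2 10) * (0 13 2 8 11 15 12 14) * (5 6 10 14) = (0 11 15 4 7 10 13 2 14)(1 12 5 6 8) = [11, 12, 14, 3, 7, 6, 8, 10, 1, 9, 13, 15, 5, 2, 0, 4]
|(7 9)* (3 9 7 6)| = 3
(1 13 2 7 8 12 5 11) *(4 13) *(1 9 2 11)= (1 4 13 11 9 2 7 8 12 5)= [0, 4, 7, 3, 13, 1, 6, 8, 12, 2, 10, 9, 5, 11]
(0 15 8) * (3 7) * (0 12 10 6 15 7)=[7, 1, 2, 0, 4, 5, 15, 3, 12, 9, 6, 11, 10, 13, 14, 8]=(0 7 3)(6 15 8 12 10)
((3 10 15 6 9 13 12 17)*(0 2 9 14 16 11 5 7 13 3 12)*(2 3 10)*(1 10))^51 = ((0 3 2 9 1 10 15 6 14 16 11 5 7 13)(12 17))^51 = (0 16 1 13 14 9 7 6 2 5 15 3 11 10)(12 17)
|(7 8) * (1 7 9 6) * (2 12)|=10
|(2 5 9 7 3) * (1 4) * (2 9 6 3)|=6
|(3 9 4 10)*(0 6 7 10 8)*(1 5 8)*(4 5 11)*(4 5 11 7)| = 11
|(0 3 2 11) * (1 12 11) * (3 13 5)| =|(0 13 5 3 2 1 12 11)| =8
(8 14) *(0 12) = (0 12)(8 14) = [12, 1, 2, 3, 4, 5, 6, 7, 14, 9, 10, 11, 0, 13, 8]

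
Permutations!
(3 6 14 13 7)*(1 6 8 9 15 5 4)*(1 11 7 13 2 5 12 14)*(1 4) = (1 6 4 11 7 3 8 9 15 12 14 2 5) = [0, 6, 5, 8, 11, 1, 4, 3, 9, 15, 10, 7, 14, 13, 2, 12]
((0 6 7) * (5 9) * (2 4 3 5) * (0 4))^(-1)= (0 2 9 5 3 4 7 6)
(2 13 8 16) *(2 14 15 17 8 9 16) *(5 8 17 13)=(17)(2 5 8)(9 16 14 15 13)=[0, 1, 5, 3, 4, 8, 6, 7, 2, 16, 10, 11, 12, 9, 15, 13, 14, 17]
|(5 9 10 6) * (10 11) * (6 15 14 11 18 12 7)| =12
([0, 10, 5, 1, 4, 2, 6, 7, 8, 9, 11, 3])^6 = (1 11)(3 10)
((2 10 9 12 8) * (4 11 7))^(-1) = (2 8 12 9 10)(4 7 11)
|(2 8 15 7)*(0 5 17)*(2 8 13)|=|(0 5 17)(2 13)(7 8 15)|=6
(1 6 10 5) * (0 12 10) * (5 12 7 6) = (0 7 6)(1 5)(10 12) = [7, 5, 2, 3, 4, 1, 0, 6, 8, 9, 12, 11, 10]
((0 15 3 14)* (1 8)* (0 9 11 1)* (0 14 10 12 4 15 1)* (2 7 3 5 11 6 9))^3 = ((0 1 8 14 2 7 3 10 12 4 15 5 11)(6 9))^3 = (0 14 3 4 11 8 7 12 5 1 2 10 15)(6 9)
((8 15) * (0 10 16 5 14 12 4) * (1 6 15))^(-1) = (0 4 12 14 5 16 10)(1 8 15 6)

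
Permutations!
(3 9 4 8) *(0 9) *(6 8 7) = [9, 1, 2, 0, 7, 5, 8, 6, 3, 4] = (0 9 4 7 6 8 3)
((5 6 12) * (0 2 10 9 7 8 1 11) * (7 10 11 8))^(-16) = ((0 2 11)(1 8)(5 6 12)(9 10))^(-16) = (0 11 2)(5 12 6)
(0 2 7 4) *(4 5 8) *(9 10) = (0 2 7 5 8 4)(9 10) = [2, 1, 7, 3, 0, 8, 6, 5, 4, 10, 9]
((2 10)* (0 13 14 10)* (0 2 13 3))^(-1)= (0 3)(10 14 13)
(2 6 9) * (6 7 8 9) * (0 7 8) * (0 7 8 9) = (0 8)(2 9) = [8, 1, 9, 3, 4, 5, 6, 7, 0, 2]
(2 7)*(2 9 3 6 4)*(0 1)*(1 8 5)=(0 8 5 1)(2 7 9 3 6 4)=[8, 0, 7, 6, 2, 1, 4, 9, 5, 3]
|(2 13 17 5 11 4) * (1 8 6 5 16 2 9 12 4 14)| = 12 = |(1 8 6 5 11 14)(2 13 17 16)(4 9 12)|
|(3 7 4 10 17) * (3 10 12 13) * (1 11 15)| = |(1 11 15)(3 7 4 12 13)(10 17)| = 30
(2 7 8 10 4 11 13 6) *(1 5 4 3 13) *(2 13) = (1 5 4 11)(2 7 8 10 3)(6 13) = [0, 5, 7, 2, 11, 4, 13, 8, 10, 9, 3, 1, 12, 6]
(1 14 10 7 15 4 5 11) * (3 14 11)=[0, 11, 2, 14, 5, 3, 6, 15, 8, 9, 7, 1, 12, 13, 10, 4]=(1 11)(3 14 10 7 15 4 5)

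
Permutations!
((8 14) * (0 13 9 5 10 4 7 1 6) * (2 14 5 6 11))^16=((0 13 9 6)(1 11 2 14 8 5 10 4 7))^16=(1 4 5 14 11 7 10 8 2)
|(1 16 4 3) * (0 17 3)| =6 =|(0 17 3 1 16 4)|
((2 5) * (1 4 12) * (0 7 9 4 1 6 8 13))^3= (0 4 8 7 12 13 9 6)(2 5)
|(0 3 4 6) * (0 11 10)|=6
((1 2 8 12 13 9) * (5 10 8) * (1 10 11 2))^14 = ((2 5 11)(8 12 13 9 10))^14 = (2 11 5)(8 10 9 13 12)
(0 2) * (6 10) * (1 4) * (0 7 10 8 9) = (0 2 7 10 6 8 9)(1 4) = [2, 4, 7, 3, 1, 5, 8, 10, 9, 0, 6]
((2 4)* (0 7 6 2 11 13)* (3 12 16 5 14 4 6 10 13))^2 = ((0 7 10 13)(2 6)(3 12 16 5 14 4 11))^2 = (0 10)(3 16 14 11 12 5 4)(7 13)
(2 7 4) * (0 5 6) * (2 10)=(0 5 6)(2 7 4 10)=[5, 1, 7, 3, 10, 6, 0, 4, 8, 9, 2]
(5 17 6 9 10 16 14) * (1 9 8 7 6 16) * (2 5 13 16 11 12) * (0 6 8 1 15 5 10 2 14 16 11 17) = [6, 9, 10, 3, 4, 0, 1, 8, 7, 2, 15, 12, 14, 11, 13, 5, 16, 17] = (17)(0 6 1 9 2 10 15 5)(7 8)(11 12 14 13)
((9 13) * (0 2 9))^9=(0 2 9 13)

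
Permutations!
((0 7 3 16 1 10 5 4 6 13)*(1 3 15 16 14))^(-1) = ((0 7 15 16 3 14 1 10 5 4 6 13))^(-1) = (0 13 6 4 5 10 1 14 3 16 15 7)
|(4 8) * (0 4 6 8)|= |(0 4)(6 8)|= 2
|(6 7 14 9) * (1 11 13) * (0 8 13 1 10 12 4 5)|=|(0 8 13 10 12 4 5)(1 11)(6 7 14 9)|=28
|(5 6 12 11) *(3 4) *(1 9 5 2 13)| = 8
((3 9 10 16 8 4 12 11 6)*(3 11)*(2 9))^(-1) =(2 3 12 4 8 16 10 9)(6 11)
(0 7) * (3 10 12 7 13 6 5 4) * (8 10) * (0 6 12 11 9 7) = (0 13 12)(3 8 10 11 9 7 6 5 4) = [13, 1, 2, 8, 3, 4, 5, 6, 10, 7, 11, 9, 0, 12]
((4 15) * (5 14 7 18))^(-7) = ((4 15)(5 14 7 18))^(-7) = (4 15)(5 14 7 18)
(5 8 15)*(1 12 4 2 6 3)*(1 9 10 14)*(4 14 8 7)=(1 12 14)(2 6 3 9 10 8 15 5 7 4)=[0, 12, 6, 9, 2, 7, 3, 4, 15, 10, 8, 11, 14, 13, 1, 5]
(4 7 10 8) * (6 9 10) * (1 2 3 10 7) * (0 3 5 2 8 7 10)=[3, 8, 5, 0, 1, 2, 9, 6, 4, 10, 7]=(0 3)(1 8 4)(2 5)(6 9 10 7)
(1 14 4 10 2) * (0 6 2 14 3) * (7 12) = [6, 3, 1, 0, 10, 5, 2, 12, 8, 9, 14, 11, 7, 13, 4] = (0 6 2 1 3)(4 10 14)(7 12)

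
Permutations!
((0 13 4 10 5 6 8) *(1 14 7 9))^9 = ((0 13 4 10 5 6 8)(1 14 7 9))^9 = (0 4 5 8 13 10 6)(1 14 7 9)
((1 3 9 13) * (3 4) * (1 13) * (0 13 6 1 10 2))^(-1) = ((0 13 6 1 4 3 9 10 2))^(-1) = (0 2 10 9 3 4 1 6 13)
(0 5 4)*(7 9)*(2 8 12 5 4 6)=[4, 1, 8, 3, 0, 6, 2, 9, 12, 7, 10, 11, 5]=(0 4)(2 8 12 5 6)(7 9)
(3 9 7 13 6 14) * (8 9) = (3 8 9 7 13 6 14) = [0, 1, 2, 8, 4, 5, 14, 13, 9, 7, 10, 11, 12, 6, 3]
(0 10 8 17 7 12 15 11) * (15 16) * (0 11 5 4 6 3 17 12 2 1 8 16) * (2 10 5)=(0 5 4 6 3 17 7 10 16 15 2 1 8 12)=[5, 8, 1, 17, 6, 4, 3, 10, 12, 9, 16, 11, 0, 13, 14, 2, 15, 7]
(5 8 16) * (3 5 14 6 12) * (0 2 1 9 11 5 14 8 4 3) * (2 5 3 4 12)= (0 5 12)(1 9 11 3 14 6 2)(8 16)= [5, 9, 1, 14, 4, 12, 2, 7, 16, 11, 10, 3, 0, 13, 6, 15, 8]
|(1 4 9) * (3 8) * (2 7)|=6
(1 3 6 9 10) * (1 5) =(1 3 6 9 10 5) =[0, 3, 2, 6, 4, 1, 9, 7, 8, 10, 5]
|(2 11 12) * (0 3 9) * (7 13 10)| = |(0 3 9)(2 11 12)(7 13 10)| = 3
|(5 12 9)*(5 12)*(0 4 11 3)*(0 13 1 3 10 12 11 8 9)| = 21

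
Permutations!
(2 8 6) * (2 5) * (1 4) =[0, 4, 8, 3, 1, 2, 5, 7, 6] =(1 4)(2 8 6 5)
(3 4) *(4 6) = (3 6 4) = [0, 1, 2, 6, 3, 5, 4]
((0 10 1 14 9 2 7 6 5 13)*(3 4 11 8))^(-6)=((0 10 1 14 9 2 7 6 5 13)(3 4 11 8))^(-6)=(0 9 5 1 7)(2 13 14 6 10)(3 11)(4 8)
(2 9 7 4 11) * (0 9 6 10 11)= (0 9 7 4)(2 6 10 11)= [9, 1, 6, 3, 0, 5, 10, 4, 8, 7, 11, 2]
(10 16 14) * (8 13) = (8 13)(10 16 14) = [0, 1, 2, 3, 4, 5, 6, 7, 13, 9, 16, 11, 12, 8, 10, 15, 14]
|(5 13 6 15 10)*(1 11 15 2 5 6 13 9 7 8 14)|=|(1 11 15 10 6 2 5 9 7 8 14)|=11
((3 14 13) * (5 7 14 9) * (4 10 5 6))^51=(3 7 4)(5 6 13)(9 14 10)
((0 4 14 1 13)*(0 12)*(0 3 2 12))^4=(0 13 1 14 4)(2 12 3)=((0 4 14 1 13)(2 12 3))^4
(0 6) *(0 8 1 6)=(1 6 8)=[0, 6, 2, 3, 4, 5, 8, 7, 1]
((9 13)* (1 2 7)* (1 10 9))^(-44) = ((1 2 7 10 9 13))^(-44) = (1 9 7)(2 13 10)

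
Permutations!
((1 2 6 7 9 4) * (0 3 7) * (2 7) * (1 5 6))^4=(0 7 6 1 5 2 4 3 9)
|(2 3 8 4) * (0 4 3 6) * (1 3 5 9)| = 20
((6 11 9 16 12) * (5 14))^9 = (5 14)(6 12 16 9 11)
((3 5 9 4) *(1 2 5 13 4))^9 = ((1 2 5 9)(3 13 4))^9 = (13)(1 2 5 9)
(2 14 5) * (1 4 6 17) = [0, 4, 14, 3, 6, 2, 17, 7, 8, 9, 10, 11, 12, 13, 5, 15, 16, 1] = (1 4 6 17)(2 14 5)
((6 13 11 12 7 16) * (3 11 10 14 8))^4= (3 16 14 12 13)(6 8 7 10 11)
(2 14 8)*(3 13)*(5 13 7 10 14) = [0, 1, 5, 7, 4, 13, 6, 10, 2, 9, 14, 11, 12, 3, 8] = (2 5 13 3 7 10 14 8)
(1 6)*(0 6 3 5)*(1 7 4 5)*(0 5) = [6, 3, 2, 1, 0, 5, 7, 4] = (0 6 7 4)(1 3)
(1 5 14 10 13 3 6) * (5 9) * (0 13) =(0 13 3 6 1 9 5 14 10) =[13, 9, 2, 6, 4, 14, 1, 7, 8, 5, 0, 11, 12, 3, 10]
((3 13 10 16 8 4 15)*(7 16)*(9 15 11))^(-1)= (3 15 9 11 4 8 16 7 10 13)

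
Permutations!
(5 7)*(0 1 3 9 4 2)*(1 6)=(0 6 1 3 9 4 2)(5 7)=[6, 3, 0, 9, 2, 7, 1, 5, 8, 4]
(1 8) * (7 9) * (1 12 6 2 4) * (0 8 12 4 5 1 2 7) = (0 8 4 2 5 1 12 6 7 9) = [8, 12, 5, 3, 2, 1, 7, 9, 4, 0, 10, 11, 6]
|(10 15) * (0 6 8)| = 6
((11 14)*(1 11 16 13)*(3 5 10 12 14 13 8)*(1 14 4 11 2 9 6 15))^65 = (3 11)(4 8)(5 13)(10 14)(12 16)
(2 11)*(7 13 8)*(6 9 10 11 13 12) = (2 13 8 7 12 6 9 10 11) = [0, 1, 13, 3, 4, 5, 9, 12, 7, 10, 11, 2, 6, 8]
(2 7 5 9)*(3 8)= [0, 1, 7, 8, 4, 9, 6, 5, 3, 2]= (2 7 5 9)(3 8)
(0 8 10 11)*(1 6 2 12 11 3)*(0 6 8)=(1 8 10 3)(2 12 11 6)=[0, 8, 12, 1, 4, 5, 2, 7, 10, 9, 3, 6, 11]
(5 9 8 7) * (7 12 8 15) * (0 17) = (0 17)(5 9 15 7)(8 12) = [17, 1, 2, 3, 4, 9, 6, 5, 12, 15, 10, 11, 8, 13, 14, 7, 16, 0]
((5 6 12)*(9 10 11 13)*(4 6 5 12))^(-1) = (4 6)(9 13 11 10)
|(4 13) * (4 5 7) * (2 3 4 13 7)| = 6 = |(2 3 4 7 13 5)|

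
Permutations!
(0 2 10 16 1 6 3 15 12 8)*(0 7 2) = (1 6 3 15 12 8 7 2 10 16) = [0, 6, 10, 15, 4, 5, 3, 2, 7, 9, 16, 11, 8, 13, 14, 12, 1]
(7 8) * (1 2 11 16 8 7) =(1 2 11 16 8) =[0, 2, 11, 3, 4, 5, 6, 7, 1, 9, 10, 16, 12, 13, 14, 15, 8]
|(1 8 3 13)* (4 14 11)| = 12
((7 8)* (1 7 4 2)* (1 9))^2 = (1 8 2)(4 9 7)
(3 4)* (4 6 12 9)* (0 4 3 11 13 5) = (0 4 11 13 5)(3 6 12 9) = [4, 1, 2, 6, 11, 0, 12, 7, 8, 3, 10, 13, 9, 5]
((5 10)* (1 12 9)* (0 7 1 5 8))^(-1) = (0 8 10 5 9 12 1 7)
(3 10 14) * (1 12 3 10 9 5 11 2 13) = (1 12 3 9 5 11 2 13)(10 14) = [0, 12, 13, 9, 4, 11, 6, 7, 8, 5, 14, 2, 3, 1, 10]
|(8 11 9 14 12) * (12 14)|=4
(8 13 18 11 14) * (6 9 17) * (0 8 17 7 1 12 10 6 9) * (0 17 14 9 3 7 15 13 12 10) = (0 8 12)(1 10 6 17 3 7)(9 15 13 18 11) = [8, 10, 2, 7, 4, 5, 17, 1, 12, 15, 6, 9, 0, 18, 14, 13, 16, 3, 11]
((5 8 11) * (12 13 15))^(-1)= (5 11 8)(12 15 13)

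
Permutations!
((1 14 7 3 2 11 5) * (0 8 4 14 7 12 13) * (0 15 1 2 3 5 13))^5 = ((0 8 4 14 12)(1 7 5 2 11 13 15))^5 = (1 13 2 7 15 11 5)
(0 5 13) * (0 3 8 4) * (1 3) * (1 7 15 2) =[5, 3, 1, 8, 0, 13, 6, 15, 4, 9, 10, 11, 12, 7, 14, 2] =(0 5 13 7 15 2 1 3 8 4)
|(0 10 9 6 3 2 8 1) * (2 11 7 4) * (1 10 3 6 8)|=|(0 3 11 7 4 2 1)(8 10 9)|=21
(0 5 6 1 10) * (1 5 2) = [2, 10, 1, 3, 4, 6, 5, 7, 8, 9, 0] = (0 2 1 10)(5 6)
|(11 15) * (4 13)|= 2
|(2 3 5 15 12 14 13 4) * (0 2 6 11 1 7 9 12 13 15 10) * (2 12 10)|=|(0 12 14 15 13 4 6 11 1 7 9 10)(2 3 5)|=12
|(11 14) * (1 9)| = |(1 9)(11 14)| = 2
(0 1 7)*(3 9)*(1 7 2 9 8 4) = (0 7)(1 2 9 3 8 4) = [7, 2, 9, 8, 1, 5, 6, 0, 4, 3]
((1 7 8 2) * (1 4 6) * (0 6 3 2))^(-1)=((0 6 1 7 8)(2 4 3))^(-1)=(0 8 7 1 6)(2 3 4)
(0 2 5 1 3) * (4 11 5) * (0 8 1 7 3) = (0 2 4 11 5 7 3 8 1) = [2, 0, 4, 8, 11, 7, 6, 3, 1, 9, 10, 5]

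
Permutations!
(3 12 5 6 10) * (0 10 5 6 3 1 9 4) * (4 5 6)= (0 10 1 9 5 3 12 4)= [10, 9, 2, 12, 0, 3, 6, 7, 8, 5, 1, 11, 4]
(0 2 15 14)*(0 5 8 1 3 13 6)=(0 2 15 14 5 8 1 3 13 6)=[2, 3, 15, 13, 4, 8, 0, 7, 1, 9, 10, 11, 12, 6, 5, 14]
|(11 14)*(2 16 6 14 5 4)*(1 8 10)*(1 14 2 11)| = 12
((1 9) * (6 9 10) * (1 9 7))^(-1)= (1 7 6 10)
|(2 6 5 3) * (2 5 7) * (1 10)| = |(1 10)(2 6 7)(3 5)| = 6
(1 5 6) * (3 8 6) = (1 5 3 8 6) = [0, 5, 2, 8, 4, 3, 1, 7, 6]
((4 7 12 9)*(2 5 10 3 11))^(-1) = (2 11 3 10 5)(4 9 12 7)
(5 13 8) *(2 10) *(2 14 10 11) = (2 11)(5 13 8)(10 14) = [0, 1, 11, 3, 4, 13, 6, 7, 5, 9, 14, 2, 12, 8, 10]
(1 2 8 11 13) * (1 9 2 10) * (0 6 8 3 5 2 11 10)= (0 6 8 10 1)(2 3 5)(9 11 13)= [6, 0, 3, 5, 4, 2, 8, 7, 10, 11, 1, 13, 12, 9]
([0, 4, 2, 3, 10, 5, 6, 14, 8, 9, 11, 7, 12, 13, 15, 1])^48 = (1 15 14 7 11 10 4)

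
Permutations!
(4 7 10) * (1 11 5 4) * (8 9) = (1 11 5 4 7 10)(8 9) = [0, 11, 2, 3, 7, 4, 6, 10, 9, 8, 1, 5]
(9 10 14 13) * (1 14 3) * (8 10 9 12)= (1 14 13 12 8 10 3)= [0, 14, 2, 1, 4, 5, 6, 7, 10, 9, 3, 11, 8, 12, 13]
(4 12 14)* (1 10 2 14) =(1 10 2 14 4 12) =[0, 10, 14, 3, 12, 5, 6, 7, 8, 9, 2, 11, 1, 13, 4]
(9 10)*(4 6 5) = (4 6 5)(9 10) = [0, 1, 2, 3, 6, 4, 5, 7, 8, 10, 9]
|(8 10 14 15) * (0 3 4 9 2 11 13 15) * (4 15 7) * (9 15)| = 12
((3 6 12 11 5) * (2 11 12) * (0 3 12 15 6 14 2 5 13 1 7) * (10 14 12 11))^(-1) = (0 7 1 13 11 5 6 15 12 3)(2 14 10)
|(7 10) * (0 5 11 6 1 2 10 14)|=|(0 5 11 6 1 2 10 7 14)|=9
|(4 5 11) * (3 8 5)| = |(3 8 5 11 4)| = 5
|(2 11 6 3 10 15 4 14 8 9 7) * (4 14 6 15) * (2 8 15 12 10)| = 42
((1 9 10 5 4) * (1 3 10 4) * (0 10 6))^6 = (0 3 9 5)(1 10 6 4)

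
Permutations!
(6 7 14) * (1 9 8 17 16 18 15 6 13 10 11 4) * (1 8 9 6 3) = (1 6 7 14 13 10 11 4 8 17 16 18 15 3) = [0, 6, 2, 1, 8, 5, 7, 14, 17, 9, 11, 4, 12, 10, 13, 3, 18, 16, 15]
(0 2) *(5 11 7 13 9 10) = (0 2)(5 11 7 13 9 10) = [2, 1, 0, 3, 4, 11, 6, 13, 8, 10, 5, 7, 12, 9]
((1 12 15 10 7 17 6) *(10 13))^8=(17)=((1 12 15 13 10 7 17 6))^8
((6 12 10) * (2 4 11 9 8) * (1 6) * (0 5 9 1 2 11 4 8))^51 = (1 12 2 11 6 10 8)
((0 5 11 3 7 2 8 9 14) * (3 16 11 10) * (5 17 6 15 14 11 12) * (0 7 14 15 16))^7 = ((0 17 6 16 12 5 10 3 14 7 2 8 9 11))^7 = (0 3)(2 16)(5 9)(6 7)(8 12)(10 11)(14 17)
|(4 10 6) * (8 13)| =|(4 10 6)(8 13)| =6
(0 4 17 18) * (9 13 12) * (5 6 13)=(0 4 17 18)(5 6 13 12 9)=[4, 1, 2, 3, 17, 6, 13, 7, 8, 5, 10, 11, 9, 12, 14, 15, 16, 18, 0]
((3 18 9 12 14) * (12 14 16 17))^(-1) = (3 14 9 18)(12 17 16)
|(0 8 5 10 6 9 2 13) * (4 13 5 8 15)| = 20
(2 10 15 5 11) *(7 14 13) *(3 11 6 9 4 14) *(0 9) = [9, 1, 10, 11, 14, 6, 0, 3, 8, 4, 15, 2, 12, 7, 13, 5] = (0 9 4 14 13 7 3 11 2 10 15 5 6)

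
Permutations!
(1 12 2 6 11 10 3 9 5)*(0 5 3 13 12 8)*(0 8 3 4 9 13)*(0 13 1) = (0 5)(1 3)(2 6 11 10 13 12)(4 9) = [5, 3, 6, 1, 9, 0, 11, 7, 8, 4, 13, 10, 2, 12]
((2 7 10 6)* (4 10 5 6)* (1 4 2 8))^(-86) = (1 10 7 6)(2 5 8 4)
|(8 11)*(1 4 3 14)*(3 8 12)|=|(1 4 8 11 12 3 14)|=7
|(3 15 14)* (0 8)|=|(0 8)(3 15 14)|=6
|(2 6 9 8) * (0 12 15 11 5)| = |(0 12 15 11 5)(2 6 9 8)| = 20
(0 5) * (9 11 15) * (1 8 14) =(0 5)(1 8 14)(9 11 15) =[5, 8, 2, 3, 4, 0, 6, 7, 14, 11, 10, 15, 12, 13, 1, 9]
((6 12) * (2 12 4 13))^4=(2 13 4 6 12)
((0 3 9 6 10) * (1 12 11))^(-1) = (0 10 6 9 3)(1 11 12) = ((0 3 9 6 10)(1 12 11))^(-1)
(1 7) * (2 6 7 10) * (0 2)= (0 2 6 7 1 10)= [2, 10, 6, 3, 4, 5, 7, 1, 8, 9, 0]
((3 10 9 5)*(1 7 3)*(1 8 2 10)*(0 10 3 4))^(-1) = (0 4 7 1 3 2 8 5 9 10)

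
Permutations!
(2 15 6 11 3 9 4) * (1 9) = (1 9 4 2 15 6 11 3) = [0, 9, 15, 1, 2, 5, 11, 7, 8, 4, 10, 3, 12, 13, 14, 6]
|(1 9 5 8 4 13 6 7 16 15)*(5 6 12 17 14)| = 42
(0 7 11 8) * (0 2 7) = [0, 1, 7, 3, 4, 5, 6, 11, 2, 9, 10, 8] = (2 7 11 8)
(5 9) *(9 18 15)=(5 18 15 9)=[0, 1, 2, 3, 4, 18, 6, 7, 8, 5, 10, 11, 12, 13, 14, 9, 16, 17, 15]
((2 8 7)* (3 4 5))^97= (2 8 7)(3 4 5)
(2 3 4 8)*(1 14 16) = (1 14 16)(2 3 4 8) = [0, 14, 3, 4, 8, 5, 6, 7, 2, 9, 10, 11, 12, 13, 16, 15, 1]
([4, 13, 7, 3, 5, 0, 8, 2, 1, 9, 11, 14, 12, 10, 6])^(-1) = (0 5 4)(1 8 6 14 11 10 13)(2 7)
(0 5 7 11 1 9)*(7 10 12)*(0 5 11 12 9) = [11, 0, 2, 3, 4, 10, 6, 12, 8, 5, 9, 1, 7] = (0 11 1)(5 10 9)(7 12)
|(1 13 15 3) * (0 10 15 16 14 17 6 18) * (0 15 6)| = |(0 10 6 18 15 3 1 13 16 14 17)| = 11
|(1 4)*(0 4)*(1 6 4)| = |(0 1)(4 6)| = 2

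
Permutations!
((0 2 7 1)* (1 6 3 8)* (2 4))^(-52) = (0 6)(1 7)(2 8)(3 4)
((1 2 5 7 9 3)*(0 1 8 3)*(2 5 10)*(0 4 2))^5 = ((0 1 5 7 9 4 2 10)(3 8))^5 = (0 4 5 10 9 1 2 7)(3 8)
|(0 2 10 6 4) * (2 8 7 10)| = |(0 8 7 10 6 4)| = 6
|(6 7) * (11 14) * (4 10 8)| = |(4 10 8)(6 7)(11 14)| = 6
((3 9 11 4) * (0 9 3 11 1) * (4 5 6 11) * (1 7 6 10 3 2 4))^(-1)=(0 1 4 2 3 10 5 11 6 7 9)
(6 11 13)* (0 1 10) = (0 1 10)(6 11 13) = [1, 10, 2, 3, 4, 5, 11, 7, 8, 9, 0, 13, 12, 6]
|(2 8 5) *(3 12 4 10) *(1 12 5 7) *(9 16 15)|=|(1 12 4 10 3 5 2 8 7)(9 16 15)|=9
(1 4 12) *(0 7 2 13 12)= (0 7 2 13 12 1 4)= [7, 4, 13, 3, 0, 5, 6, 2, 8, 9, 10, 11, 1, 12]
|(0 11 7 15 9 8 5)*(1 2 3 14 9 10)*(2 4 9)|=|(0 11 7 15 10 1 4 9 8 5)(2 3 14)|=30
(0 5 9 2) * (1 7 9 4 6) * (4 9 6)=(0 5 9 2)(1 7 6)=[5, 7, 0, 3, 4, 9, 1, 6, 8, 2]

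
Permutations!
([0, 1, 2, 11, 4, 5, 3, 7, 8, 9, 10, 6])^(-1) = (3 6 11)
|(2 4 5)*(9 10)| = |(2 4 5)(9 10)| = 6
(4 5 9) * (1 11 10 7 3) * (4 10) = (1 11 4 5 9 10 7 3) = [0, 11, 2, 1, 5, 9, 6, 3, 8, 10, 7, 4]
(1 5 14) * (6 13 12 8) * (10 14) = (1 5 10 14)(6 13 12 8) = [0, 5, 2, 3, 4, 10, 13, 7, 6, 9, 14, 11, 8, 12, 1]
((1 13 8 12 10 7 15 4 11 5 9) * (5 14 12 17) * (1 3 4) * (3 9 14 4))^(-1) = (1 15 7 10 12 14 5 17 8 13)(4 11)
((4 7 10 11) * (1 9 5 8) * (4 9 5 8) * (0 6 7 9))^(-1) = ((0 6 7 10 11)(1 5 4 9 8))^(-1) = (0 11 10 7 6)(1 8 9 4 5)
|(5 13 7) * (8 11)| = 6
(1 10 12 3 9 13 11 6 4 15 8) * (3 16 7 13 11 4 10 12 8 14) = (1 12 16 7 13 4 15 14 3 9 11 6 10 8) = [0, 12, 2, 9, 15, 5, 10, 13, 1, 11, 8, 6, 16, 4, 3, 14, 7]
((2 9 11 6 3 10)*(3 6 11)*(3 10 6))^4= (11)(2 9 10)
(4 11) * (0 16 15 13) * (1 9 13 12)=(0 16 15 12 1 9 13)(4 11)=[16, 9, 2, 3, 11, 5, 6, 7, 8, 13, 10, 4, 1, 0, 14, 12, 15]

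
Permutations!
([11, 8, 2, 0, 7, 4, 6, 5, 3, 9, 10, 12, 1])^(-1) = (0 3 8 1 12 11)(4 5 7)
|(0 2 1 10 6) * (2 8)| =|(0 8 2 1 10 6)| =6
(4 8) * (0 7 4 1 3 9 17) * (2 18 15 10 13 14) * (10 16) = (0 7 4 8 1 3 9 17)(2 18 15 16 10 13 14) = [7, 3, 18, 9, 8, 5, 6, 4, 1, 17, 13, 11, 12, 14, 2, 16, 10, 0, 15]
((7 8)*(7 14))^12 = ((7 8 14))^12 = (14)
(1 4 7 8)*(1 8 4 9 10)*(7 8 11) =[0, 9, 2, 3, 8, 5, 6, 4, 11, 10, 1, 7] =(1 9 10)(4 8 11 7)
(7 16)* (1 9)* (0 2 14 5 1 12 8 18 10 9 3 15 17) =[2, 3, 14, 15, 4, 1, 6, 16, 18, 12, 9, 11, 8, 13, 5, 17, 7, 0, 10] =(0 2 14 5 1 3 15 17)(7 16)(8 18 10 9 12)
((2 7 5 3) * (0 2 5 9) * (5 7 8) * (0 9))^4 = (9)(0 3 8)(2 7 5)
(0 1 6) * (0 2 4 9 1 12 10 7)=[12, 6, 4, 3, 9, 5, 2, 0, 8, 1, 7, 11, 10]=(0 12 10 7)(1 6 2 4 9)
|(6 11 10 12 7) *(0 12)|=|(0 12 7 6 11 10)|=6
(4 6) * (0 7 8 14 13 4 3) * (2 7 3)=(0 3)(2 7 8 14 13 4 6)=[3, 1, 7, 0, 6, 5, 2, 8, 14, 9, 10, 11, 12, 4, 13]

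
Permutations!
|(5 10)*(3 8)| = 2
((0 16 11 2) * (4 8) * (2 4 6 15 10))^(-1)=(0 2 10 15 6 8 4 11 16)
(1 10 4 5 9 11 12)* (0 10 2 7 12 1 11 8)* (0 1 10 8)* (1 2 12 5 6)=(0 8 2 7 5 9)(1 12 11 10 4 6)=[8, 12, 7, 3, 6, 9, 1, 5, 2, 0, 4, 10, 11]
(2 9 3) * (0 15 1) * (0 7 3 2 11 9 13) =[15, 7, 13, 11, 4, 5, 6, 3, 8, 2, 10, 9, 12, 0, 14, 1] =(0 15 1 7 3 11 9 2 13)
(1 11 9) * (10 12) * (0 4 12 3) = [4, 11, 2, 0, 12, 5, 6, 7, 8, 1, 3, 9, 10] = (0 4 12 10 3)(1 11 9)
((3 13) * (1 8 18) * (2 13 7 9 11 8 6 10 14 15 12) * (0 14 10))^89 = (0 13 8 14 3 18 15 7 1 12 9 6 2 11)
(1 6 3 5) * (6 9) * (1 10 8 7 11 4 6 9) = [0, 1, 2, 5, 6, 10, 3, 11, 7, 9, 8, 4] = (3 5 10 8 7 11 4 6)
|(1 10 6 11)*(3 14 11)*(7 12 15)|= 6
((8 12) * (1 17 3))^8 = ((1 17 3)(8 12))^8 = (1 3 17)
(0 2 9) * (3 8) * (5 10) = (0 2 9)(3 8)(5 10) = [2, 1, 9, 8, 4, 10, 6, 7, 3, 0, 5]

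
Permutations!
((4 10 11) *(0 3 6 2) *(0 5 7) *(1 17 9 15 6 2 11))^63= (0 5 3 7 2)(1 10 4 11 6 15 9 17)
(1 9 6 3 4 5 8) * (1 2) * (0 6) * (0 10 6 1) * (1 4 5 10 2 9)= [4, 1, 0, 5, 10, 8, 3, 7, 9, 2, 6]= (0 4 10 6 3 5 8 9 2)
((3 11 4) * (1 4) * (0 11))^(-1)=((0 11 1 4 3))^(-1)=(0 3 4 1 11)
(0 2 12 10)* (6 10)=(0 2 12 6 10)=[2, 1, 12, 3, 4, 5, 10, 7, 8, 9, 0, 11, 6]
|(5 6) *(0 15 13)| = |(0 15 13)(5 6)| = 6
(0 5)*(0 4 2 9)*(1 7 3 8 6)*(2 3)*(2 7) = (0 5 4 3 8 6 1 2 9) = [5, 2, 9, 8, 3, 4, 1, 7, 6, 0]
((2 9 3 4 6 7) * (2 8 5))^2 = ((2 9 3 4 6 7 8 5))^2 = (2 3 6 8)(4 7 5 9)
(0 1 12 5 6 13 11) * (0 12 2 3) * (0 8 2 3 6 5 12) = (0 1 3 8 2 6 13 11) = [1, 3, 6, 8, 4, 5, 13, 7, 2, 9, 10, 0, 12, 11]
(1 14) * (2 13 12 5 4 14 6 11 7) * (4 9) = (1 6 11 7 2 13 12 5 9 4 14) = [0, 6, 13, 3, 14, 9, 11, 2, 8, 4, 10, 7, 5, 12, 1]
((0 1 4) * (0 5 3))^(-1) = ((0 1 4 5 3))^(-1) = (0 3 5 4 1)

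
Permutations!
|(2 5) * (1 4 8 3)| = 4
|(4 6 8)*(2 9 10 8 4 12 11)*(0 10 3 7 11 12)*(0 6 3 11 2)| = 10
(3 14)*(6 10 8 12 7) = (3 14)(6 10 8 12 7) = [0, 1, 2, 14, 4, 5, 10, 6, 12, 9, 8, 11, 7, 13, 3]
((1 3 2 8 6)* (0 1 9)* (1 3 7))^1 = (0 3 2 8 6 9)(1 7)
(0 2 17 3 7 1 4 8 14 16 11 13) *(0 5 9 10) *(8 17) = (0 2 8 14 16 11 13 5 9 10)(1 4 17 3 7) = [2, 4, 8, 7, 17, 9, 6, 1, 14, 10, 0, 13, 12, 5, 16, 15, 11, 3]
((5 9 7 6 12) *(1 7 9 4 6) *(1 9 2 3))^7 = ((1 7 9 2 3)(4 6 12 5))^7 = (1 9 3 7 2)(4 5 12 6)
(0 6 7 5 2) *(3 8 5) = (0 6 7 3 8 5 2) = [6, 1, 0, 8, 4, 2, 7, 3, 5]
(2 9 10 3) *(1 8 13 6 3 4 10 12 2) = (1 8 13 6 3)(2 9 12)(4 10) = [0, 8, 9, 1, 10, 5, 3, 7, 13, 12, 4, 11, 2, 6]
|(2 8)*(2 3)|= 3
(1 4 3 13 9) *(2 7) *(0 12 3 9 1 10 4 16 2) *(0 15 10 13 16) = (0 12 3 16 2 7 15 10 4 9 13 1) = [12, 0, 7, 16, 9, 5, 6, 15, 8, 13, 4, 11, 3, 1, 14, 10, 2]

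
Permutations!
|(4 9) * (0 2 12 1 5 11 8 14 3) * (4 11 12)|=24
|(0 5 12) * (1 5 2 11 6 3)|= |(0 2 11 6 3 1 5 12)|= 8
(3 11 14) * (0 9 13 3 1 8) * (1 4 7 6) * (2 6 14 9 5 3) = (0 5 3 11 9 13 2 6 1 8)(4 7 14) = [5, 8, 6, 11, 7, 3, 1, 14, 0, 13, 10, 9, 12, 2, 4]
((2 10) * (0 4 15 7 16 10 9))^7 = (0 9 2 10 16 7 15 4)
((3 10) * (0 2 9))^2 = (10)(0 9 2)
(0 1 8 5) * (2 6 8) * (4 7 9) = [1, 2, 6, 3, 7, 0, 8, 9, 5, 4] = (0 1 2 6 8 5)(4 7 9)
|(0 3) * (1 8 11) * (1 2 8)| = |(0 3)(2 8 11)| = 6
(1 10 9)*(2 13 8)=(1 10 9)(2 13 8)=[0, 10, 13, 3, 4, 5, 6, 7, 2, 1, 9, 11, 12, 8]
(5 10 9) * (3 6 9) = [0, 1, 2, 6, 4, 10, 9, 7, 8, 5, 3] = (3 6 9 5 10)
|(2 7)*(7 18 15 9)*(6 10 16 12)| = 20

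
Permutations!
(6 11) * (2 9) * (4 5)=(2 9)(4 5)(6 11)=[0, 1, 9, 3, 5, 4, 11, 7, 8, 2, 10, 6]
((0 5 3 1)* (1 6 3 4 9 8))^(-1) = (0 1 8 9 4 5)(3 6)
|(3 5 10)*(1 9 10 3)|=6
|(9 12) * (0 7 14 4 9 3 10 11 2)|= 10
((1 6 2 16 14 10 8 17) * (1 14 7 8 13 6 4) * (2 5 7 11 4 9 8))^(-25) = (1 17 13 7 11 9 14 6 2 4 8 10 5 16)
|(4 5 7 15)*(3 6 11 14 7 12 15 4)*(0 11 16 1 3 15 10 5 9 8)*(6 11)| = 33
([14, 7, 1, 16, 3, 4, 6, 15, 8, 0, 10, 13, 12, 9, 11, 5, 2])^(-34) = [14, 16, 3, 5, 15, 7, 6, 2, 8, 0, 10, 13, 12, 9, 11, 1, 4]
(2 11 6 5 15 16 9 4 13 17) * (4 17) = [0, 1, 11, 3, 13, 15, 5, 7, 8, 17, 10, 6, 12, 4, 14, 16, 9, 2] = (2 11 6 5 15 16 9 17)(4 13)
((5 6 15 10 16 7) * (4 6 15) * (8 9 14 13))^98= ((4 6)(5 15 10 16 7)(8 9 14 13))^98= (5 16 15 7 10)(8 14)(9 13)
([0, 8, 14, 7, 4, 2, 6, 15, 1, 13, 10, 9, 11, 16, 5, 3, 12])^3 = [0, 8, 2, 3, 4, 5, 6, 7, 1, 12, 10, 16, 13, 11, 14, 15, 9]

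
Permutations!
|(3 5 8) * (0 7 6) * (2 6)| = 12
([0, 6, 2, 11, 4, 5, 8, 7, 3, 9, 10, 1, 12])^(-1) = [0, 11, 2, 8, 4, 5, 1, 7, 6, 9, 10, 3, 12]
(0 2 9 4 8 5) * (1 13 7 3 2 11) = (0 11 1 13 7 3 2 9 4 8 5) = [11, 13, 9, 2, 8, 0, 6, 3, 5, 4, 10, 1, 12, 7]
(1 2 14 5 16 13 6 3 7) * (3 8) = (1 2 14 5 16 13 6 8 3 7) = [0, 2, 14, 7, 4, 16, 8, 1, 3, 9, 10, 11, 12, 6, 5, 15, 13]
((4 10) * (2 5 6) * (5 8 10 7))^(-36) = (2 6 5 7 4 10 8)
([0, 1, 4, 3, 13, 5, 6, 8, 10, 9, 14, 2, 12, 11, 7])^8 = [0, 1, 2, 3, 4, 5, 6, 7, 8, 9, 10, 11, 12, 13, 14]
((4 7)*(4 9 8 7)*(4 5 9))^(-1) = ((4 5 9 8 7))^(-1) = (4 7 8 9 5)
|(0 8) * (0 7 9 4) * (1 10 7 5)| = |(0 8 5 1 10 7 9 4)| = 8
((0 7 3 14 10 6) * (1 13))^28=((0 7 3 14 10 6)(1 13))^28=(0 10 3)(6 14 7)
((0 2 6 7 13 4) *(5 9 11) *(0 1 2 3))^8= ((0 3)(1 2 6 7 13 4)(5 9 11))^8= (1 6 13)(2 7 4)(5 11 9)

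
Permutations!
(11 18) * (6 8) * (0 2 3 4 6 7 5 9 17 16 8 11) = [2, 1, 3, 4, 6, 9, 11, 5, 7, 17, 10, 18, 12, 13, 14, 15, 8, 16, 0] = (0 2 3 4 6 11 18)(5 9 17 16 8 7)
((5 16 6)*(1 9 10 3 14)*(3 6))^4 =(1 5)(3 10)(6 14)(9 16)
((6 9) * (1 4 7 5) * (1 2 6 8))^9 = ((1 4 7 5 2 6 9 8))^9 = (1 4 7 5 2 6 9 8)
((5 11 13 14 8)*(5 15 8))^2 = (15)(5 13)(11 14)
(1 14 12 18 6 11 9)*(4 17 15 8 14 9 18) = (1 9)(4 17 15 8 14 12)(6 11 18) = [0, 9, 2, 3, 17, 5, 11, 7, 14, 1, 10, 18, 4, 13, 12, 8, 16, 15, 6]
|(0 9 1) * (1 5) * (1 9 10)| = 6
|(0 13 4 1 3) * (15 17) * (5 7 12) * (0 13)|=|(1 3 13 4)(5 7 12)(15 17)|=12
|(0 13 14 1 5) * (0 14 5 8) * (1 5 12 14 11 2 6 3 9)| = |(0 13 12 14 5 11 2 6 3 9 1 8)| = 12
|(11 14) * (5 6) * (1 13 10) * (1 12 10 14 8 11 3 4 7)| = 6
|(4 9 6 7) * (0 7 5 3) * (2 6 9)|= |(9)(0 7 4 2 6 5 3)|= 7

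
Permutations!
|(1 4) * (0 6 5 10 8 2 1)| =8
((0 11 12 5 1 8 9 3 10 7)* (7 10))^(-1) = (0 7 3 9 8 1 5 12 11)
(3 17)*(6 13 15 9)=(3 17)(6 13 15 9)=[0, 1, 2, 17, 4, 5, 13, 7, 8, 6, 10, 11, 12, 15, 14, 9, 16, 3]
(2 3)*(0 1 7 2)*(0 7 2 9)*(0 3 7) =[1, 2, 7, 0, 4, 5, 6, 9, 8, 3] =(0 1 2 7 9 3)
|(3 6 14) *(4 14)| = 4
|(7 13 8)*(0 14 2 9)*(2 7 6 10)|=9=|(0 14 7 13 8 6 10 2 9)|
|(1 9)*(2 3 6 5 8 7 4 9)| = 9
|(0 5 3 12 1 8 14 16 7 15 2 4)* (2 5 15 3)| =35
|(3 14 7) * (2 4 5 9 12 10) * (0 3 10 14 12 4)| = 21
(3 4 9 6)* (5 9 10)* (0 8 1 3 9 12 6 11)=(0 8 1 3 4 10 5 12 6 9 11)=[8, 3, 2, 4, 10, 12, 9, 7, 1, 11, 5, 0, 6]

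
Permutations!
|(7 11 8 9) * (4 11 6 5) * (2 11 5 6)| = |(2 11 8 9 7)(4 5)| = 10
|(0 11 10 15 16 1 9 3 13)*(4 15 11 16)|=|(0 16 1 9 3 13)(4 15)(10 11)|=6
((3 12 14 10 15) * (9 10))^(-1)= (3 15 10 9 14 12)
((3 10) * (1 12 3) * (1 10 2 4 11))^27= (1 2)(3 11)(4 12)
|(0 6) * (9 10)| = |(0 6)(9 10)| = 2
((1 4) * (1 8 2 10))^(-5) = (10) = ((1 4 8 2 10))^(-5)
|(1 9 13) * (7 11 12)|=|(1 9 13)(7 11 12)|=3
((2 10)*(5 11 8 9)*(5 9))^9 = (11)(2 10) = ((2 10)(5 11 8))^9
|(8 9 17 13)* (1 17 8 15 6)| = |(1 17 13 15 6)(8 9)| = 10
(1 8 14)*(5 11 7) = (1 8 14)(5 11 7) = [0, 8, 2, 3, 4, 11, 6, 5, 14, 9, 10, 7, 12, 13, 1]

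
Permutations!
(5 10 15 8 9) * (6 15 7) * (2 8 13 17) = (2 8 9 5 10 7 6 15 13 17) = [0, 1, 8, 3, 4, 10, 15, 6, 9, 5, 7, 11, 12, 17, 14, 13, 16, 2]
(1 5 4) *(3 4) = [0, 5, 2, 4, 1, 3] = (1 5 3 4)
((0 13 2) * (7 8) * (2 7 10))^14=(0 7 10)(2 13 8)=((0 13 7 8 10 2))^14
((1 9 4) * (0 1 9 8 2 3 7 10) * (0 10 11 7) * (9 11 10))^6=(0 1 8 2 3)(4 11 7 10 9)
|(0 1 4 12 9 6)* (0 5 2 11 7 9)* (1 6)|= |(0 6 5 2 11 7 9 1 4 12)|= 10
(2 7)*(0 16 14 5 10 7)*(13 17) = [16, 1, 0, 3, 4, 10, 6, 2, 8, 9, 7, 11, 12, 17, 5, 15, 14, 13] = (0 16 14 5 10 7 2)(13 17)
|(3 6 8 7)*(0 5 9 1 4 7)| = |(0 5 9 1 4 7 3 6 8)| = 9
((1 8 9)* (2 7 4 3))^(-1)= ((1 8 9)(2 7 4 3))^(-1)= (1 9 8)(2 3 4 7)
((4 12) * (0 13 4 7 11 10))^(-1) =(0 10 11 7 12 4 13) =((0 13 4 12 7 11 10))^(-1)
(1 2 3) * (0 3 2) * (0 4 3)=(1 4 3)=[0, 4, 2, 1, 3]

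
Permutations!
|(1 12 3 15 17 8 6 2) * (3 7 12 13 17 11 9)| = |(1 13 17 8 6 2)(3 15 11 9)(7 12)| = 12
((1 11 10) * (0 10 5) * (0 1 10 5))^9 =(0 5 1 11)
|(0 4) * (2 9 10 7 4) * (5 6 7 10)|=7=|(10)(0 2 9 5 6 7 4)|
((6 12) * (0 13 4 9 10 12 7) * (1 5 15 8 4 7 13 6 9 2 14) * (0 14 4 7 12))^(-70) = ((0 6 13 12 9 10)(1 5 15 8 7 14)(2 4))^(-70) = (0 13 9)(1 15 7)(5 8 14)(6 12 10)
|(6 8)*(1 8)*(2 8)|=|(1 2 8 6)|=4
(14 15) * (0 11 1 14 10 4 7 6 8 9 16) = [11, 14, 2, 3, 7, 5, 8, 6, 9, 16, 4, 1, 12, 13, 15, 10, 0] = (0 11 1 14 15 10 4 7 6 8 9 16)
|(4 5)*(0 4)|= 3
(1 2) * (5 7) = [0, 2, 1, 3, 4, 7, 6, 5] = (1 2)(5 7)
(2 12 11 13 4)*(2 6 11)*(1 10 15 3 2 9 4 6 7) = (1 10 15 3 2 12 9 4 7)(6 11 13) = [0, 10, 12, 2, 7, 5, 11, 1, 8, 4, 15, 13, 9, 6, 14, 3]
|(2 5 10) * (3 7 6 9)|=12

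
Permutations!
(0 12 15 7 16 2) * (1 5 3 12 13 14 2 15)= (0 13 14 2)(1 5 3 12)(7 16 15)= [13, 5, 0, 12, 4, 3, 6, 16, 8, 9, 10, 11, 1, 14, 2, 7, 15]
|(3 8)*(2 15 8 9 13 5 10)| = 8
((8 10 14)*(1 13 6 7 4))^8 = ((1 13 6 7 4)(8 10 14))^8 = (1 7 13 4 6)(8 14 10)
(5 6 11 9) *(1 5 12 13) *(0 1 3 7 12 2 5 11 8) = (0 1 11 9 2 5 6 8)(3 7 12 13) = [1, 11, 5, 7, 4, 6, 8, 12, 0, 2, 10, 9, 13, 3]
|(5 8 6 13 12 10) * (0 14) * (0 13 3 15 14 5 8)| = 8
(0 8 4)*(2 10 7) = (0 8 4)(2 10 7) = [8, 1, 10, 3, 0, 5, 6, 2, 4, 9, 7]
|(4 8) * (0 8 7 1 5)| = 6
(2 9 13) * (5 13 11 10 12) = (2 9 11 10 12 5 13) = [0, 1, 9, 3, 4, 13, 6, 7, 8, 11, 12, 10, 5, 2]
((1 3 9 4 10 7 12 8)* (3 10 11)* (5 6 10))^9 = (1 6 7 8 5 10 12)(3 9 4 11)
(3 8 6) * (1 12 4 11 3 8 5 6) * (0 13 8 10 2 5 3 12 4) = (0 13 8 1 4 11 12)(2 5 6 10) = [13, 4, 5, 3, 11, 6, 10, 7, 1, 9, 2, 12, 0, 8]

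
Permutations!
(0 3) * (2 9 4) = [3, 1, 9, 0, 2, 5, 6, 7, 8, 4] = (0 3)(2 9 4)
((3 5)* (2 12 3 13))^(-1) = ((2 12 3 5 13))^(-1) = (2 13 5 3 12)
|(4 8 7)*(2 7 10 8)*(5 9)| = |(2 7 4)(5 9)(8 10)| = 6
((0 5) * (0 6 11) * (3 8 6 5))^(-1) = (0 11 6 8 3)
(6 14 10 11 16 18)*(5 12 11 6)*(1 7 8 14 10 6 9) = (1 7 8 14 6 10 9)(5 12 11 16 18) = [0, 7, 2, 3, 4, 12, 10, 8, 14, 1, 9, 16, 11, 13, 6, 15, 18, 17, 5]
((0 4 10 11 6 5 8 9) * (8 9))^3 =(0 11 9 10 5 4 6)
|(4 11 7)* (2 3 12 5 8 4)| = |(2 3 12 5 8 4 11 7)| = 8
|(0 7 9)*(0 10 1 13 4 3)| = 8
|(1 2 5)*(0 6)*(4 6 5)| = 6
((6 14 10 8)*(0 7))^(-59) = ((0 7)(6 14 10 8))^(-59) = (0 7)(6 14 10 8)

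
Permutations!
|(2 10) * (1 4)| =|(1 4)(2 10)| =2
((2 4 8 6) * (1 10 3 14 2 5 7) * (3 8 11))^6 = ((1 10 8 6 5 7)(2 4 11 3 14))^6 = (2 4 11 3 14)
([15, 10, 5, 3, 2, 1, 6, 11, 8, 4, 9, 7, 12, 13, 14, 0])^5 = [15, 5, 4, 3, 9, 2, 6, 11, 8, 10, 1, 7, 12, 13, 14, 0]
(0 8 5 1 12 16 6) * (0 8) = (1 12 16 6 8 5) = [0, 12, 2, 3, 4, 1, 8, 7, 5, 9, 10, 11, 16, 13, 14, 15, 6]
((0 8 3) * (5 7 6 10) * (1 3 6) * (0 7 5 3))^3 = (0 10 1 6 7 8 3)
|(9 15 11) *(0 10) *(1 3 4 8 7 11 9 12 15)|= |(0 10)(1 3 4 8 7 11 12 15 9)|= 18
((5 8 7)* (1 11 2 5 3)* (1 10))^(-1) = (1 10 3 7 8 5 2 11)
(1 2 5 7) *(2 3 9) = (1 3 9 2 5 7) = [0, 3, 5, 9, 4, 7, 6, 1, 8, 2]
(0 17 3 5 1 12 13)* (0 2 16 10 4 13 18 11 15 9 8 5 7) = [17, 12, 16, 7, 13, 1, 6, 0, 5, 8, 4, 15, 18, 2, 14, 9, 10, 3, 11] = (0 17 3 7)(1 12 18 11 15 9 8 5)(2 16 10 4 13)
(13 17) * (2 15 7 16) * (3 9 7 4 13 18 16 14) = (2 15 4 13 17 18 16)(3 9 7 14) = [0, 1, 15, 9, 13, 5, 6, 14, 8, 7, 10, 11, 12, 17, 3, 4, 2, 18, 16]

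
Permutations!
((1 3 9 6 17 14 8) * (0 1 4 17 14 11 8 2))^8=((0 1 3 9 6 14 2)(4 17 11 8))^8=(17)(0 1 3 9 6 14 2)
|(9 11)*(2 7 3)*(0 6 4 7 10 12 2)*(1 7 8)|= 42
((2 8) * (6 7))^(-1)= (2 8)(6 7)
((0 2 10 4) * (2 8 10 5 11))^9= ((0 8 10 4)(2 5 11))^9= (11)(0 8 10 4)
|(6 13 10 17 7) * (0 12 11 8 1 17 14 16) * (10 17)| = |(0 12 11 8 1 10 14 16)(6 13 17 7)| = 8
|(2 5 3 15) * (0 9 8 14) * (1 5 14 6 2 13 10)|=6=|(0 9 8 6 2 14)(1 5 3 15 13 10)|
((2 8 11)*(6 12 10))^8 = ((2 8 11)(6 12 10))^8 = (2 11 8)(6 10 12)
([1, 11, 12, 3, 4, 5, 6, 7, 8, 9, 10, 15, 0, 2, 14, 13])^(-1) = [12, 0, 13, 3, 4, 5, 6, 7, 8, 9, 10, 1, 2, 15, 14, 11]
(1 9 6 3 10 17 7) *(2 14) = [0, 9, 14, 10, 4, 5, 3, 1, 8, 6, 17, 11, 12, 13, 2, 15, 16, 7] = (1 9 6 3 10 17 7)(2 14)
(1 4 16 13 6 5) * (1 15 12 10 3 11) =(1 4 16 13 6 5 15 12 10 3 11) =[0, 4, 2, 11, 16, 15, 5, 7, 8, 9, 3, 1, 10, 6, 14, 12, 13]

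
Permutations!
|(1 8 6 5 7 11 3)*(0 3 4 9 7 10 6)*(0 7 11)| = |(0 3 1 8 7)(4 9 11)(5 10 6)| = 15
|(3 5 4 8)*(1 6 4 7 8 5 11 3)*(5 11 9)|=|(1 6 4 11 3 9 5 7 8)|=9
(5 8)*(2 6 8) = (2 6 8 5) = [0, 1, 6, 3, 4, 2, 8, 7, 5]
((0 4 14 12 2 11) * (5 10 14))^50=((0 4 5 10 14 12 2 11))^50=(0 5 14 2)(4 10 12 11)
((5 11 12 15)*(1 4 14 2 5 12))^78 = ((1 4 14 2 5 11)(12 15))^78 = (15)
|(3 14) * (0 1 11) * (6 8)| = 6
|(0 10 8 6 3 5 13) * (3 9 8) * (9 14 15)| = 5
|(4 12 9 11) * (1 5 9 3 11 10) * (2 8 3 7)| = 28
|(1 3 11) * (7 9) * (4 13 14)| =|(1 3 11)(4 13 14)(7 9)| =6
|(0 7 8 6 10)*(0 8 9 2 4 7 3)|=12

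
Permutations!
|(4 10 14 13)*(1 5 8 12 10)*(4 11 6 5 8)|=10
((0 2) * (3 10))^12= ((0 2)(3 10))^12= (10)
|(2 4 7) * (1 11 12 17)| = 12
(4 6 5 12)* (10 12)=[0, 1, 2, 3, 6, 10, 5, 7, 8, 9, 12, 11, 4]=(4 6 5 10 12)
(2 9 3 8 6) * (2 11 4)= (2 9 3 8 6 11 4)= [0, 1, 9, 8, 2, 5, 11, 7, 6, 3, 10, 4]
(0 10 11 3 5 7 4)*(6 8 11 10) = (0 6 8 11 3 5 7 4) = [6, 1, 2, 5, 0, 7, 8, 4, 11, 9, 10, 3]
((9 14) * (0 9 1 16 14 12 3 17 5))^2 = (0 12 17)(1 14 16)(3 5 9)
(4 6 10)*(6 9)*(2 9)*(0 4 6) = (0 4 2 9)(6 10) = [4, 1, 9, 3, 2, 5, 10, 7, 8, 0, 6]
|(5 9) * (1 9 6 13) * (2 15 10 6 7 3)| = 10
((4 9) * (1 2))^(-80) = (9)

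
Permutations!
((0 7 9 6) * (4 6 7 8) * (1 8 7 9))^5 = (9)(0 6 4 8 1 7) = ((9)(0 7 1 8 4 6))^5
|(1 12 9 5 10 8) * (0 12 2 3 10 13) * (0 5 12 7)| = 10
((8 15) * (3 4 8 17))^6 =(3 4 8 15 17)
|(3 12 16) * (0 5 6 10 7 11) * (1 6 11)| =12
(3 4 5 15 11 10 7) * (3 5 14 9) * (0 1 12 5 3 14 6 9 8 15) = (0 1 12 5)(3 4 6 9 14 8 15 11 10 7) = [1, 12, 2, 4, 6, 0, 9, 3, 15, 14, 7, 10, 5, 13, 8, 11]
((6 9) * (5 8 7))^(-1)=(5 7 8)(6 9)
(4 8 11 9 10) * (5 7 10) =(4 8 11 9 5 7 10) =[0, 1, 2, 3, 8, 7, 6, 10, 11, 5, 4, 9]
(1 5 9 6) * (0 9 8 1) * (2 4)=(0 9 6)(1 5 8)(2 4)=[9, 5, 4, 3, 2, 8, 0, 7, 1, 6]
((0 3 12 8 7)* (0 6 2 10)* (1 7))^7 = (0 2 7 8 3 10 6 1 12)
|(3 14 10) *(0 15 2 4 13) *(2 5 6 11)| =24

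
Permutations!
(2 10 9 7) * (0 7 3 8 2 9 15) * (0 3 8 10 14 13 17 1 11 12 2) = (0 7 9 8)(1 11 12 2 14 13 17)(3 10 15) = [7, 11, 14, 10, 4, 5, 6, 9, 0, 8, 15, 12, 2, 17, 13, 3, 16, 1]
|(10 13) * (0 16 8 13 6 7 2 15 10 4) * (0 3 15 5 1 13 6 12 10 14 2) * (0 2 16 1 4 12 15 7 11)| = |(0 1 13 12 10 15 14 16 8 6 11)(2 5 4 3 7)| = 55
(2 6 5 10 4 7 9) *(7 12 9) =(2 6 5 10 4 12 9) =[0, 1, 6, 3, 12, 10, 5, 7, 8, 2, 4, 11, 9]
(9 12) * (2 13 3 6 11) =(2 13 3 6 11)(9 12) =[0, 1, 13, 6, 4, 5, 11, 7, 8, 12, 10, 2, 9, 3]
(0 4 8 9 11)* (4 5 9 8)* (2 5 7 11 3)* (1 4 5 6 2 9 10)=(0 7 11)(1 4 5 10)(2 6)(3 9)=[7, 4, 6, 9, 5, 10, 2, 11, 8, 3, 1, 0]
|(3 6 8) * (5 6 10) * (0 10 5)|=4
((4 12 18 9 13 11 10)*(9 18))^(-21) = (18)(4 13)(9 10)(11 12)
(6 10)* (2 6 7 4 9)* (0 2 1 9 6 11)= (0 2 11)(1 9)(4 6 10 7)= [2, 9, 11, 3, 6, 5, 10, 4, 8, 1, 7, 0]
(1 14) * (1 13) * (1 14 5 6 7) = (1 5 6 7)(13 14) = [0, 5, 2, 3, 4, 6, 7, 1, 8, 9, 10, 11, 12, 14, 13]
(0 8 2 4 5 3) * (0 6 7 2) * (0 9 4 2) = (0 8 9 4 5 3 6 7) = [8, 1, 2, 6, 5, 3, 7, 0, 9, 4]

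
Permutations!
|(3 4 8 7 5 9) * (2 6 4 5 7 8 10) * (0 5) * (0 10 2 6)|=8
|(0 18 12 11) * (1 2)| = 4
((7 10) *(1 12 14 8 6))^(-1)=(1 6 8 14 12)(7 10)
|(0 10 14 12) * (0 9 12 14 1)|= 6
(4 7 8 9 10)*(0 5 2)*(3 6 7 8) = (0 5 2)(3 6 7)(4 8 9 10) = [5, 1, 0, 6, 8, 2, 7, 3, 9, 10, 4]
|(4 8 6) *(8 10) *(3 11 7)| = 12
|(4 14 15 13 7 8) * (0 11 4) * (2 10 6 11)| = 11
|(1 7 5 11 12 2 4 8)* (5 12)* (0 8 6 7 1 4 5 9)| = |(0 8 4 6 7 12 2 5 11 9)| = 10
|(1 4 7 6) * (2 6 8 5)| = |(1 4 7 8 5 2 6)| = 7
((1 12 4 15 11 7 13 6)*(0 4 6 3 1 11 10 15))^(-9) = ((0 4)(1 12 6 11 7 13 3)(10 15))^(-9) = (0 4)(1 13 11 12 3 7 6)(10 15)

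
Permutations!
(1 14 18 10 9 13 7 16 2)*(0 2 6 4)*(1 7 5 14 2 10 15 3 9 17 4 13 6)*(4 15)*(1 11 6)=(0 10 17 15 3 9 1 2 7 16 11 6 13 5 14 18 4)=[10, 2, 7, 9, 0, 14, 13, 16, 8, 1, 17, 6, 12, 5, 18, 3, 11, 15, 4]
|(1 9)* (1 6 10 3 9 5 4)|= 12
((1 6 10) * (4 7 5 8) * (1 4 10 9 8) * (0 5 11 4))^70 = ((0 5 1 6 9 8 10)(4 7 11))^70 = (4 7 11)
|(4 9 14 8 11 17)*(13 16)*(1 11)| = |(1 11 17 4 9 14 8)(13 16)| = 14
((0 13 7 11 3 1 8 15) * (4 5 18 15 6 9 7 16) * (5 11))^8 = (0 6 16 7 11 18 1)(3 15 8 13 9 4 5)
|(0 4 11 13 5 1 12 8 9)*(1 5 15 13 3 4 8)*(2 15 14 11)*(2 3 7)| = |(0 8 9)(1 12)(2 15 13 14 11 7)(3 4)| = 6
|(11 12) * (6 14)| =2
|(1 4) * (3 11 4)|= |(1 3 11 4)|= 4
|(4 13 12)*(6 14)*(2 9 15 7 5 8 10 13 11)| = |(2 9 15 7 5 8 10 13 12 4 11)(6 14)| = 22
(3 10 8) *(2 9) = [0, 1, 9, 10, 4, 5, 6, 7, 3, 2, 8] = (2 9)(3 10 8)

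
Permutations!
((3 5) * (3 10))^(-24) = ((3 5 10))^(-24) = (10)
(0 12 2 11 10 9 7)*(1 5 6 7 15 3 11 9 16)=[12, 5, 9, 11, 4, 6, 7, 0, 8, 15, 16, 10, 2, 13, 14, 3, 1]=(0 12 2 9 15 3 11 10 16 1 5 6 7)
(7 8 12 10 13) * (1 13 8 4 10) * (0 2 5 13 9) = (0 2 5 13 7 4 10 8 12 1 9) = [2, 9, 5, 3, 10, 13, 6, 4, 12, 0, 8, 11, 1, 7]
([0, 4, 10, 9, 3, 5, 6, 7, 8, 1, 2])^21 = (1 4 3 9)(2 10)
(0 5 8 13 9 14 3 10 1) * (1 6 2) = (0 5 8 13 9 14 3 10 6 2 1) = [5, 0, 1, 10, 4, 8, 2, 7, 13, 14, 6, 11, 12, 9, 3]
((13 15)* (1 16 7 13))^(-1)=(1 15 13 7 16)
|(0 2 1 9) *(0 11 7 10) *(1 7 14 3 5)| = 12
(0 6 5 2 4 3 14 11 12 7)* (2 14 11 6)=(0 2 4 3 11 12 7)(5 14 6)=[2, 1, 4, 11, 3, 14, 5, 0, 8, 9, 10, 12, 7, 13, 6]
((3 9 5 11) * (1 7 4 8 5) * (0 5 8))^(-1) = (0 4 7 1 9 3 11 5) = ((0 5 11 3 9 1 7 4))^(-1)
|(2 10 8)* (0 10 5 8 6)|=|(0 10 6)(2 5 8)|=3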